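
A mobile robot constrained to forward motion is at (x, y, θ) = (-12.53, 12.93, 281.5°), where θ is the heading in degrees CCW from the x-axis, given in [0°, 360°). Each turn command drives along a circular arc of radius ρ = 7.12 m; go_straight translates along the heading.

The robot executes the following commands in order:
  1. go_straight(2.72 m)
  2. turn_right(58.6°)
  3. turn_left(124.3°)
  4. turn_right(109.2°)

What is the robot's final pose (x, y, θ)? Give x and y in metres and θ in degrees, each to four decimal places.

(-6.3881, -19.2455, 238.0000°)

set_pose: (x, y, θ) = (-12.5300, 12.9300, 281.5000°), ρ = 7.12
go_straight(2.72): x += 2.72·cos θ, y += 2.72·sin θ → (-11.9877, 10.2646, 281.5000°)
turn_right(58.6°): centre at ρ to the right, rotate −58.6° → (-14.1181, 3.6294, 222.9000°)
turn_left(124.3°): centre at ρ to the left, rotate +124.3° → (-10.8487, -8.5294, 347.2000°)
turn_right(109.2°): centre at ρ to the right, rotate −109.2° → (-6.3881, -19.2455, 238.0000°)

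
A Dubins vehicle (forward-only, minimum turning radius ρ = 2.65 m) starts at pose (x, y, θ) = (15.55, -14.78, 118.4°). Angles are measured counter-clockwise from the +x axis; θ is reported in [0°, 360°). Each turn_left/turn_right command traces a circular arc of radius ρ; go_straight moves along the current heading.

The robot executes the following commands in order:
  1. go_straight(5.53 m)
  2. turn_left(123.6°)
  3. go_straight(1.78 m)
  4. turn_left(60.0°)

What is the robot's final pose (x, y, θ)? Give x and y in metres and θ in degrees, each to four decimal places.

set_pose: (x, y, θ) = (15.5500, -14.7800, 118.4000°), ρ = 2.65
go_straight(5.53): x += 5.53·cos θ, y += 5.53·sin θ → (12.9198, -9.9155, 118.4000°)
turn_left(123.6°): centre at ρ to the left, rotate +123.6° → (8.2489, -9.9318, 242.0000°)
go_straight(1.78): x += 1.78·cos θ, y += 1.78·sin θ → (7.4133, -11.5035, 242.0000°)
turn_left(60.0°): centre at ρ to the left, rotate +60.0° → (7.5057, -14.1519, 302.0000°)

(7.5057, -14.1519, 302.0000°)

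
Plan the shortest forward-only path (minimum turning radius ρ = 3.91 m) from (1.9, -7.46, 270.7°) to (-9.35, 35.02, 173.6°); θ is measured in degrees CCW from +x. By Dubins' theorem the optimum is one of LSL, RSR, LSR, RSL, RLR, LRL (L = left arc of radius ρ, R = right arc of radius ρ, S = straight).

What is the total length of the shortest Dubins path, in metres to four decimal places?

Let ψ = atan2(Δy, Δx) = atan2(42.48, -11.25) = 104.8332° be the start→goal bearing.
Normalize: d = |goal − start| / ρ = 43.944430/3.91 = 11.238985, α = (θ_start − ψ) mod 360° = 165.8668° = 2.894923 rad, β = (θ_goal − ψ) mod 360° = 68.7668° = 1.200208 rad.
Common terms: sin α = 0.244176, cos α = -0.969731, sin β = 0.932114, cos β = 0.362164, cos(α−β) = -0.123601, d² = 126.314774. Work in radians in the unit-radius frame; every candidate has L = ρ·(t + p + q).
LSL: p² = 2 + d² − 2cos(α−β) + 2d(sin α − sin β) = 113.098523; p = √p² = 10.634779; φ = atan2(cos β − cos α, d + sin α − sin β) = 0.125569 rad; t = (φ − α) mod 2π = 3.513832 rad, q = (β − φ) mod 2π = 1.074639 rad → L = 3.91·(3.513832 + 10.634779 + 1.074639) = 3.91·15.223250 = 59.522906 m
RSR: p² = 2 + d² − 2cos(α−β) + 2d(sin β − sin α) = 144.025432; p = √p² = 12.001060; φ = atan2(cos α − cos β, d − sin α + sin β) = -0.111211 rad; t = (α − φ) mod 2π = 3.006133 rad, q = (φ − β) mod 2π = 4.971767 rad → L = 3.91·(3.006133 + 12.001060 + 4.971767) = 3.91·19.978960 = 78.117732 m
LSR: p² = d² − 2 + 2cos(α−β) + 2d(sin α + sin β) = 150.508194; p = √p² = 12.268178; φ = atan2(−cos α − cos β, d + sin α + sin β) − atan2(−2, p) = 0.210500 rad; t = (φ − α) mod 2π = 3.598763 rad, q = (φ − β) mod 2π = 5.293477 rad → L = 3.91·(3.598763 + 12.268178 + 5.293477) = 3.91·21.160418 = 82.737234 m
RSL: p² = d² − 2 + 2cos(α−β) − 2d(sin α + sin β) = 97.626948; p = √p² = 9.880635; φ = atan2(cos α + cos β, d − sin α − sin β) − atan2(2, p) = -0.260023 rad; t = (α − φ) mod 2π = 3.154945 rad, q = (β − φ) mod 2π = 1.460231 rad → L = 3.91·(3.154945 + 9.880635 + 1.460231) = 3.91·14.495811 = 56.678620 m
RLR: c = (6 − d² + 2cos(α−β) + 2d(sin α − sin β))/8 = -17.003179, |c| > 1 → infeasible
LRL: c = (6 − d² + 2cos(α−β) − 2d(sin α − sin β))/8 = -13.137315, |c| > 1 → infeasible
Shortest: RSL with L = 56.678620 m ≈ 56.6786 m

56.6786 m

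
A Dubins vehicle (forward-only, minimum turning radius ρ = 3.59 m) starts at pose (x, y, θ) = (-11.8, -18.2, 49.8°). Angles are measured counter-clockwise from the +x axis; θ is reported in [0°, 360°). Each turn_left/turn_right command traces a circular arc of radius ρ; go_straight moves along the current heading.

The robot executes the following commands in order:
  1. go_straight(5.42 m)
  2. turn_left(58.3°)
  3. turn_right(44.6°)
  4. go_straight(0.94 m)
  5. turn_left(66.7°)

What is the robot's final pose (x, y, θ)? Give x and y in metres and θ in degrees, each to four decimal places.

set_pose: (x, y, θ) = (-11.8000, -18.2000, 49.8000°), ρ = 3.59
go_straight(5.42): x += 5.42·cos θ, y += 5.42·sin θ → (-8.3016, -14.0602, 49.8000°)
turn_left(58.3°): centre at ρ to the left, rotate +58.3° → (-7.6313, -10.6277, 108.1000°)
turn_right(44.6°): centre at ρ to the right, rotate −44.6° → (-7.4318, -7.9105, 63.5000°)
go_straight(0.94): x += 0.94·cos θ, y += 0.94·sin θ → (-7.0123, -7.0693, 63.5000°)
turn_left(66.7°): centre at ρ to the left, rotate +66.7° → (-7.4831, -3.1502, 130.2000°)

(-7.4831, -3.1502, 130.2000°)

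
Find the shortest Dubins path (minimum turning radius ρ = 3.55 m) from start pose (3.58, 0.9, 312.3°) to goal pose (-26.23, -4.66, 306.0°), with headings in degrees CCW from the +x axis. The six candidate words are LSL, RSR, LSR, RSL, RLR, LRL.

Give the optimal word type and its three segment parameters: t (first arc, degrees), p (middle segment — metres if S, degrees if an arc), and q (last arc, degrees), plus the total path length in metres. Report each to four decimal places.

Let ψ = atan2(Δy, Δx) = atan2(-5.56, -29.81) = -169.4349° be the start→goal bearing.
Normalize: d = |goal − start| / ρ = 30.324078/3.55 = 8.541994, α = (θ_start − ψ) mod 360° = 121.7349° = 2.124675 rad, β = (θ_goal − ψ) mod 360° = 115.4349° = 2.014719 rad.
Common terms: sin α = 0.850491, cos α = -0.525990, sin β = 0.903074, cos β = -0.429485, cos(α−β) = 0.993961, d² = 72.965658. Work in radians in the unit-radius frame; every candidate has L = ρ·(t + p + q).
LSL: p² = 2 + d² − 2cos(α−β) + 2d(sin α − sin β) = 72.079409; p = √p² = 8.489959; φ = atan2(cos β − cos α, d + sin α − sin β) = 0.011367 rad; t = (φ − α) mod 2π = 4.169878 rad, q = (β − φ) mod 2π = 2.003352 rad → L = 3.55·(4.169878 + 8.489959 + 2.003352) = 3.55·14.663189 = 52.054320 m
RSR: p² = 2 + d² − 2cos(α−β) + 2d(sin β − sin α) = 73.876063; p = √p² = 8.595119; φ = atan2(cos α − cos β, d − sin α + sin β) = -0.011228 rad; t = (α − φ) mod 2π = 2.135903 rad, q = (φ − β) mod 2π = 4.257238 rad → L = 3.55·(2.135903 + 8.595119 + 4.257238) = 3.55·14.988260 = 53.208322 m
LSR: p² = d² − 2 + 2cos(α−β) + 2d(sin α + sin β) = 102.911458; p = √p² = 10.144528; φ = atan2(−cos α − cos β, d + sin α + sin β) − atan2(−2, p) = 0.287194 rad; t = (φ − α) mod 2π = 4.445704 rad, q = (φ − β) mod 2π = 4.555660 rad → L = 3.55·(4.445704 + 10.144528 + 4.555660) = 3.55·19.145893 = 67.967920 m
RSL: p² = d² − 2 + 2cos(α−β) − 2d(sin α + sin β) = 42.995701; p = √p² = 6.557111; φ = atan2(cos α + cos β, d − sin α − sin β) − atan2(2, p) = -0.435881 rad; t = (α − φ) mod 2π = 2.560556 rad, q = (β − φ) mod 2π = 2.450600 rad → L = 3.55·(2.560556 + 6.557111 + 2.450600) = 3.55·11.568266 = 41.067345 m
RLR: c = (6 − d² + 2cos(α−β) + 2d(sin α − sin β))/8 = -8.234508, |c| > 1 → infeasible
LRL: c = (6 − d² + 2cos(α−β) − 2d(sin α − sin β))/8 = -8.009926, |c| > 1 → infeasible
Shortest: RSL with L = 41.067345 m ≈ 41.0673 m
Convert RSL to answer units (arcs ×180/π): t = 2.560556·180/π = 146.7090°, p = ρ·p = 3.55·6.557111 = 23.2777 m, q = 2.450600·180/π = 140.4090°, L = 41.0673 m.

RSL: t = 146.7090°, p = 23.2777 m, q = 140.4090°, L = 41.0673 m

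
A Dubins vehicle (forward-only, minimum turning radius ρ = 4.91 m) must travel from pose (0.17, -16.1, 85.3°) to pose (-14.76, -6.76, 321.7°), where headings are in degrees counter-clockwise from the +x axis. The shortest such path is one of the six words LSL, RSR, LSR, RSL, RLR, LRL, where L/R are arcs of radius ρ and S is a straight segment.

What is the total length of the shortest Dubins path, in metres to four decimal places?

Let ψ = atan2(Δy, Δx) = atan2(9.34, -14.93) = 147.9705° be the start→goal bearing.
Normalize: d = |goal − start| / ρ = 17.610806/4.91 = 3.586722, α = (θ_start − ψ) mod 360° = 297.3295° = 5.189379 rad, β = (θ_goal − ψ) mod 360° = 173.7295° = 3.032152 rad.
Common terms: sin α = -0.888381, cos α = 0.459107, sin β = 0.109222, cos β = -0.994017, cos(α−β) = -0.553392, d² = 12.864577. Work in radians in the unit-radius frame; every candidate has L = ρ·(t + p + q).
LSL: p² = 2 + d² − 2cos(α−β) + 2d(sin α − sin β) = 8.815111; p = √p² = 2.969025; φ = atan2(cos β − cos α, d + sin α − sin β) = -0.511434 rad; t = (φ − α) mod 2π = 0.582372 rad, q = (β − φ) mod 2π = 3.543586 rad → L = 4.91·(0.582372 + 2.969025 + 3.543586) = 4.91·7.094984 = 34.836369 m
RSR: p² = 2 + d² − 2cos(α−β) + 2d(sin β − sin α) = 23.127609; p = √p² = 4.809117; φ = atan2(cos α − cos β, d − sin α + sin β) = 0.306958 rad; t = (α − φ) mod 2π = 4.882421 rad, q = (φ − β) mod 2π = 3.557991 rad → L = 4.91·(4.882421 + 4.809117 + 3.557991) = 4.91·13.249530 = 65.055190 m
LSR: p² = d² − 2 + 2cos(α−β) + 2d(sin α + sin β) = 4.168542; p = √p² = 2.041701; φ = atan2(−cos α − cos β, d + sin α + sin β) − atan2(−2, p) = 0.963349 rad; t = (φ − α) mod 2π = 2.057155 rad, q = (φ − β) mod 2π = 4.214382 rad → L = 4.91·(2.057155 + 2.041701 + 4.214382) = 4.91·8.313238 = 40.818000 m
RSL: p² = d² − 2 + 2cos(α−β) − 2d(sin α + sin β) = 15.347045; p = √p² = 3.917530; φ = atan2(cos α + cos β, d − sin α − sin β) − atan2(2, p) = -0.593946 rad; t = (α − φ) mod 2π = 5.783325 rad, q = (β − φ) mod 2π = 3.626098 rad → L = 4.91·(5.783325 + 3.917530 + 3.626098) = 4.91·13.326953 = 65.435339 m
RLR: c = (6 − d² + 2cos(α−β) + 2d(sin α − sin β))/8 = -1.890951, |c| > 1 → infeasible
LRL: c = (6 − d² + 2cos(α−β) − 2d(sin α − sin β))/8 = -0.101889; p = 2π − arccos c = 4.610323 rad; φ = atan2(cos β − cos α, d + sin α − sin β) = -0.511434 rad; t = (φ − α + p/2) mod 2π = 2.887534 rad, q = (β − α − t + p) mod 2π = 5.848748 rad → L = 4.91·(2.887534 + 4.610323 + 5.848748) = 4.91·13.346604 = 65.531828 m
Shortest: LSL with L = 34.836369 m ≈ 34.8364 m

34.8364 m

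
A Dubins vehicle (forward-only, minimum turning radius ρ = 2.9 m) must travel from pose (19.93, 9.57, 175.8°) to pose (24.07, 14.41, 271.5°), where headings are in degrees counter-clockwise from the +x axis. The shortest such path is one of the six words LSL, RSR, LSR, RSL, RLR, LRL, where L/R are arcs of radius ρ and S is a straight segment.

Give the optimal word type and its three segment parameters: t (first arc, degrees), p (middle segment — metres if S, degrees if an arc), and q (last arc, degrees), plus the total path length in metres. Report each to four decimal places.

Let ψ = atan2(Δy, Δx) = atan2(4.84, 4.14) = 49.4573° be the start→goal bearing.
Normalize: d = |goal − start| / ρ = 6.369082/2.9 = 2.196235, α = (θ_start − ψ) mod 360° = 126.3427° = 2.205097 rad, β = (θ_goal − ψ) mod 360° = 222.0427° = 3.875377 rad.
Common terms: sin α = 0.805486, cos α = -0.592614, sin β = -0.669685, cos β = -0.742645, cos(α−β) = -0.099320, d² = 4.823448. Work in radians in the unit-radius frame; every candidate has L = ρ·(t + p + q).
LSL: p² = 2 + d² − 2cos(α−β) + 2d(sin α − sin β) = 13.501733; p = √p² = 3.674470; φ = atan2(cos β − cos α, d + sin α − sin β) = -0.040842 rad; t = (φ − α) mod 2π = 4.037246 rad, q = (β − φ) mod 2π = 3.916219 rad → L = 2.9·(4.037246 + 3.674470 + 3.916219) = 2.9·11.627936 = 33.721014 m
RSR: p² = 2 + d² − 2cos(α−β) + 2d(sin β − sin α) = 0.542442; p = √p² = 0.736507; φ = atan2(cos α − cos β, d − sin α + sin β) = 0.205142 rad; t = (α − φ) mod 2π = 1.999955 rad, q = (φ − β) mod 2π = 2.612950 rad → L = 2.9·(1.999955 + 0.736507 + 2.612950) = 2.9·5.349412 = 15.513295 m
LSR: p² = d² − 2 + 2cos(α−β) + 2d(sin α + sin β) = 3.221313; p = √p² = 1.794802; φ = atan2(−cos α − cos β, d + sin α + sin β) − atan2(−2, p) = 1.359427 rad; t = (φ − α) mod 2π = 5.437515 rad, q = (φ − β) mod 2π = 3.767235 rad → L = 2.9·(5.437515 + 1.794802 + 3.767235) = 2.9·10.999552 = 31.898702 m
RSL: p² = d² − 2 + 2cos(α−β) − 2d(sin α + sin β) = 2.028305; p = √p² = 1.424186; φ = atan2(cos α + cos β, d − sin α − sin β) − atan2(2, p) = -1.527002 rad; t = (α − φ) mod 2π = 3.732099 rad, q = (β − φ) mod 2π = 5.402379 rad → L = 2.9·(3.732099 + 1.424186 + 5.402379) = 2.9·10.558664 = 30.620125 m
RLR: c = (6 − d² + 2cos(α−β) + 2d(sin α − sin β))/8 = 0.932195; p = 2π − arccos c = 5.912819 rad; φ = atan2(cos α − cos β, d − sin α + sin β) = 0.205142 rad; t = (α − φ + p/2) mod 2π = 4.956364 rad, q = (α − β − t + p) mod 2π = 5.569360 rad → L = 2.9·(4.956364 + 5.912819 + 5.569360) = 2.9·16.438543 = 47.671774 m
LRL: c = (6 − d² + 2cos(α−β) − 2d(sin α − sin β))/8 = -0.687717; p = 2π − arccos c = 3.954050 rad; φ = atan2(cos β − cos α, d + sin α − sin β) = -0.040842 rad; t = (φ − α + p/2) mod 2π = 6.014271 rad, q = (β − α − t + p) mod 2π = 5.893244 rad → L = 2.9·(6.014271 + 3.954050 + 5.893244) = 2.9·15.861565 = 45.998539 m
Shortest: RSR with L = 15.513295 m ≈ 15.5133 m
Convert RSR to answer units (arcs ×180/π): t = 1.999955·180/π = 114.5890°, p = ρ·p = 2.9·0.736507 = 2.1359 m, q = 2.612950·180/π = 149.7110°, L = 15.5133 m.

RSR: t = 114.5890°, p = 2.1359 m, q = 149.7110°, L = 15.5133 m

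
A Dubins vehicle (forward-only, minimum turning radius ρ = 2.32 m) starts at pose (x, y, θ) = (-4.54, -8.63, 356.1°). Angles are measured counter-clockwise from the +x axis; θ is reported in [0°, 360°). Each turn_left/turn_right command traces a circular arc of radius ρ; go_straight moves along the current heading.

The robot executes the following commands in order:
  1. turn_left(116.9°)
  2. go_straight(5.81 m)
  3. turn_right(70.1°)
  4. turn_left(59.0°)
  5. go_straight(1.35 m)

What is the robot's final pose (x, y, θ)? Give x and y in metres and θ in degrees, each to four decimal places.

set_pose: (x, y, θ) = (-4.5400, -8.6300, 356.1000°), ρ = 2.32
turn_left(116.9°): centre at ρ to the left, rotate +116.9° → (-2.2466, -5.4089, 473.0000° ≡ 113.0000°)
go_straight(5.81): x += 5.81·cos θ, y += 5.81·sin θ → (-4.5168, -0.0607, 113.0000°)
turn_right(70.1°): centre at ρ to the right, rotate −70.1° → (-3.9605, 2.5453, 42.9000°)
turn_left(59.0°): centre at ρ to the left, rotate +59.0° → (-3.2696, 4.7231, 101.9000°)
go_straight(1.35): x += 1.35·cos θ, y += 1.35·sin θ → (-3.5480, 6.0441, 101.9000°)

(-3.5480, 6.0441, 101.9000°)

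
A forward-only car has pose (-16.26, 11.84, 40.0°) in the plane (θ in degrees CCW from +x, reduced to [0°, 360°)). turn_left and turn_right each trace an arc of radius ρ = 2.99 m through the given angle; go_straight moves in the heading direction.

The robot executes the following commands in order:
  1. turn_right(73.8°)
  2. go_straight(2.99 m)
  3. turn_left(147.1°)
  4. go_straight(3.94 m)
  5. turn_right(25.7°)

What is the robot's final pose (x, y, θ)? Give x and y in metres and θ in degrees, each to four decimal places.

set_pose: (x, y, θ) = (-16.2600, 11.8400, 40.0000°), ρ = 2.99
turn_right(73.8°): centre at ρ to the right, rotate −73.8° → (-12.6747, 12.0342, -33.8000° ≡ 326.2000°)
go_straight(2.99): x += 2.99·cos θ, y += 2.99·sin θ → (-10.1901, 10.3708, 326.2000°)
turn_left(147.1°): centre at ρ to the left, rotate +147.1° → (-5.7806, 14.0382, 473.3000° ≡ 113.3000°)
go_straight(3.94): x += 3.94·cos θ, y += 3.94·sin θ → (-7.3391, 17.6569, 113.3000°)
turn_right(25.7°): centre at ρ to the right, rotate −25.7° → (-7.5803, 18.9647, 87.6000°)

(-7.5803, 18.9647, 87.6000°)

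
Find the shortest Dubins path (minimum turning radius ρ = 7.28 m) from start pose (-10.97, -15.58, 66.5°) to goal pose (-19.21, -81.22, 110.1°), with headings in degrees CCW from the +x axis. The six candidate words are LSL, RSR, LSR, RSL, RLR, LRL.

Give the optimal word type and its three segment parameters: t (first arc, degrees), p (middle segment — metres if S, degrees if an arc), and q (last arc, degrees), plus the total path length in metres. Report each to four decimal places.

RSR: t = 164.1397°, p = 60.7747 m, q = 152.2603°, L = 100.9765 m

Let ψ = atan2(Δy, Δx) = atan2(-65.64, -8.24) = -97.1551° be the start→goal bearing.
Normalize: d = |goal − start| / ρ = 66.155175/7.28 = 9.087249, α = (θ_start − ψ) mod 360° = 163.6551° = 2.856320 rad, β = (θ_goal − ψ) mod 360° = 207.2551° = 3.617284 rad.
Common terms: sin α = 0.281419, cos α = -0.959585, sin β = -0.457953, cos β = -0.888976, cos(α−β) = 0.724172, d² = 82.578100. Work in radians in the unit-radius frame; every candidate has L = ρ·(t + p + q).
LSL: p² = 2 + d² − 2cos(α−β) + 2d(sin α − sin β) = 96.567469; p = √p² = 9.826875; φ = atan2(cos β − cos α, d + sin α − sin β) = 0.007185 rad; t = (φ − α) mod 2π = 3.434050 rad, q = (β − φ) mod 2π = 3.610098 rad → L = 7.28·(3.434050 + 9.826875 + 3.610098) = 7.28·16.871024 = 122.821053 m
RSR: p² = 2 + d² − 2cos(α−β) + 2d(sin β − sin α) = 69.692044; p = √p² = 8.348176; φ = atan2(cos α − cos β, d − sin α + sin β) = -0.008458 rad; t = (α − φ) mod 2π = 2.864778 rad, q = (φ − β) mod 2π = 2.657443 rad → L = 7.28·(2.864778 + 8.348176 + 2.657443) = 7.28·13.870398 = 100.976496 m
LSR: p² = d² − 2 + 2cos(α−β) + 2d(sin α + sin β) = 78.818025; p = √p² = 8.877952; φ = atan2(−cos α − cos β, d + sin α + sin β) − atan2(−2, p) = 0.426131 rad; t = (φ − α) mod 2π = 3.852996 rad, q = (φ − β) mod 2π = 3.092032 rad → L = 7.28·(3.852996 + 8.877952 + 3.092032) = 7.28·15.822979 = 115.191289 m
RSL: p² = d² − 2 + 2cos(α−β) − 2d(sin α + sin β) = 85.234863; p = √p² = 9.232273; φ = atan2(cos α + cos β, d − sin α − sin β) − atan2(2, p) = -0.410295 rad; t = (α − φ) mod 2π = 3.266615 rad, q = (β − φ) mod 2π = 4.027579 rad → L = 7.28·(3.266615 + 9.232273 + 4.027579) = 7.28·16.526467 = 120.312680 m
RLR: c = (6 − d² + 2cos(α−β) + 2d(sin α − sin β))/8 = -7.711506, |c| > 1 → infeasible
LRL: c = (6 − d² + 2cos(α−β) − 2d(sin α − sin β))/8 = -11.070934, |c| > 1 → infeasible
Shortest: RSR with L = 100.976496 m ≈ 100.9765 m
Convert RSR to answer units (arcs ×180/π): t = 2.864778·180/π = 164.1397°, p = ρ·p = 7.28·8.348176 = 60.7747 m, q = 2.657443·180/π = 152.2603°, L = 100.9765 m.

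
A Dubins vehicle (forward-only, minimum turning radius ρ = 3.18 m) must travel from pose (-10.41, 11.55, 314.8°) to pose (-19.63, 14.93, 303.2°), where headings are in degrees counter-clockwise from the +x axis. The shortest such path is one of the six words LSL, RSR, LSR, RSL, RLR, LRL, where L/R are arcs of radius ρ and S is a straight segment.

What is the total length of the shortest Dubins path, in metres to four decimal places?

Let ψ = atan2(Δy, Δx) = atan2(3.38, -9.22) = 159.8673° be the start→goal bearing.
Normalize: d = |goal − start| / ρ = 9.820020/3.18 = 3.088057, α = (θ_start − ψ) mod 360° = 154.9327° = 2.704085 rad, β = (θ_goal − ψ) mod 360° = 143.3327° = 2.501627 rad.
Common terms: sin α = 0.423683, cos α = -0.905810, sin β = 0.597168, cos β = -0.802116, cos(α−β) = 0.979575, d² = 9.536094. Work in radians in the unit-radius frame; every candidate has L = ρ·(t + p + q).
LSL: p² = 2 + d² − 2cos(α−β) + 2d(sin α − sin β) = 8.505482; p = √p² = 2.916416; φ = atan2(cos β − cos α, d + sin α − sin β) = 0.035563 rad; t = (φ − α) mod 2π = 3.614663 rad, q = (β − φ) mod 2π = 2.466064 rad → L = 3.18·(3.614663 + 2.916416 + 2.466064) = 3.18·8.997143 = 28.610915 m
RSR: p² = 2 + d² − 2cos(α−β) + 2d(sin β − sin α) = 10.648406; p = √p² = 3.263190; φ = atan2(cos α − cos β, d − sin α + sin β) = -0.031782 rad; t = (α − φ) mod 2π = 2.735867 rad, q = (φ − β) mod 2π = 3.749776 rad → L = 3.18·(2.735867 + 3.263190 + 3.749776) = 3.18·9.748833 = 31.001289 m
LSR: p² = d² − 2 + 2cos(α−β) + 2d(sin α + sin β) = 15.800139; p = √p² = 3.974939; φ = atan2(−cos α − cos β, d + sin α + sin β) − atan2(−2, p) = 0.860103 rad; t = (φ − α) mod 2π = 4.439203 rad, q = (φ − β) mod 2π = 4.641662 rad → L = 3.18·(4.439203 + 3.974939 + 4.641662) = 3.18·13.055804 = 41.517457 m
RSL: p² = d² − 2 + 2cos(α−β) − 2d(sin α + sin β) = 3.190351; p = √p² = 1.786155; φ = atan2(cos α + cos β, d − sin α − sin β) − atan2(2, p) = -1.532333 rad; t = (α − φ) mod 2π = 4.236418 rad, q = (β − φ) mod 2π = 4.033960 rad → L = 3.18·(4.236418 + 1.786155 + 4.033960) = 3.18·10.056533 = 31.979774 m
RLR: c = (6 − d² + 2cos(α−β) + 2d(sin α − sin β))/8 = -0.331051; p = 2π − arccos c = 4.374972 rad; φ = atan2(cos α − cos β, d − sin α + sin β) = -0.031782 rad; t = (α − φ + p/2) mod 2π = 4.923353 rad, q = (α − β − t + p) mod 2π = 5.937262 rad → L = 3.18·(4.923353 + 4.374972 + 5.937262) = 3.18·15.235588 = 48.449169 m
LRL: c = (6 − d² + 2cos(α−β) − 2d(sin α − sin β))/8 = -0.063185; p = 2π − arccos c = 4.649162 rad; φ = atan2(cos β − cos α, d + sin α − sin β) = 0.035563 rad; t = (φ − α + p/2) mod 2π = 5.939244 rad, q = (β − α − t + p) mod 2π = 4.790645 rad → L = 3.18·(5.939244 + 4.649162 + 4.790645) = 3.18·15.379050 = 48.905380 m
Shortest: LSL with L = 28.610915 m ≈ 28.6109 m

28.6109 m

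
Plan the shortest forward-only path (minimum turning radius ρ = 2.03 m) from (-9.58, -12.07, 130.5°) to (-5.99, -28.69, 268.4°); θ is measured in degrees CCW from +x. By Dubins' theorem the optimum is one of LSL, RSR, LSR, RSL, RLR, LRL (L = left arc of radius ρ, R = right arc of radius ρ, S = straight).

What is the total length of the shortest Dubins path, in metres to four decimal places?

21.9054 m

Let ψ = atan2(Δy, Δx) = atan2(-16.62, 3.59) = -77.8111° be the start→goal bearing.
Normalize: d = |goal − start| / ρ = 17.003309/2.03 = 8.376014, α = (θ_start − ψ) mod 360° = 208.3111° = 3.635715 rad, β = (θ_goal − ψ) mod 360° = 346.2111° = 6.042524 rad.
Common terms: sin α = -0.474259, cos α = -0.880385, sin β = -0.238345, cos β = 0.971180, cos(α−β) = -0.741976, d² = 70.157611. Work in radians in the unit-radius frame; every candidate has L = ρ·(t + p + q).
LSL: p² = 2 + d² − 2cos(α−β) + 2d(sin α − sin β) = 69.689532; p = √p² = 8.348026; φ = atan2(cos β − cos α, d + sin α − sin β) = 0.223657 rad; t = (φ − α) mod 2π = 2.871128 rad, q = (β − φ) mod 2π = 5.818867 rad → L = 2.03·(2.871128 + 8.348026 + 5.818867) = 2.03·17.038020 = 34.587181 m
RSR: p² = 2 + d² − 2cos(α−β) + 2d(sin β − sin α) = 77.593594; p = √p² = 8.808723; φ = atan2(cos α − cos β, d − sin α + sin β) = -0.211776 rad; t = (α − φ) mod 2π = 3.847491 rad, q = (φ − β) mod 2π = 0.028885 rad → L = 2.03·(3.847491 + 8.808723 + 0.028885) = 2.03·12.685099 = 25.750751 m
LSR: p² = d² − 2 + 2cos(α−β) + 2d(sin α + sin β) = 54.736096; p = √p² = 7.398385; φ = atan2(−cos α − cos β, d + sin α + sin β) − atan2(−2, p) = 0.252171 rad; t = (φ − α) mod 2π = 2.899642 rad, q = (φ − β) mod 2π = 0.492833 rad → L = 2.03·(2.899642 + 7.398385 + 0.492833) = 2.03·10.790860 = 21.905445 m
RSL: p² = d² − 2 + 2cos(α−β) − 2d(sin α + sin β) = 78.611223; p = √p² = 8.866297; φ = atan2(cos α + cos β, d − sin α − sin β) − atan2(2, p) = -0.211870 rad; t = (α − φ) mod 2π = 3.847585 rad, q = (β − φ) mod 2π = 6.254394 rad → L = 2.03·(3.847585 + 8.866297 + 6.254394) = 2.03·18.968276 = 38.505601 m
RLR: c = (6 − d² + 2cos(α−β) + 2d(sin α − sin β))/8 = -8.699199, |c| > 1 → infeasible
LRL: c = (6 − d² + 2cos(α−β) − 2d(sin α − sin β))/8 = -7.711192, |c| > 1 → infeasible
Shortest: LSR with L = 21.905445 m ≈ 21.9054 m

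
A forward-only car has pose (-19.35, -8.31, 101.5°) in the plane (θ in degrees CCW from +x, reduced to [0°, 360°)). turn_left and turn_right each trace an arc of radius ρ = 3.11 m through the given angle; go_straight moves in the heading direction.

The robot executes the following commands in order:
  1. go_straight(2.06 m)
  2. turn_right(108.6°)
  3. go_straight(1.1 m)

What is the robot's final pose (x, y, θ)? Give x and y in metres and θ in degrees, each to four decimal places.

set_pose: (x, y, θ) = (-19.3500, -8.3100, 101.5000°), ρ = 3.11
go_straight(2.06): x += 2.06·cos θ, y += 2.06·sin θ → (-19.7607, -6.2914, 101.5000°)
turn_right(108.6°): centre at ρ to the right, rotate −108.6° → (-16.3287, -2.5852, -7.1000° ≡ 352.9000°)
go_straight(1.1): x += 1.1·cos θ, y += 1.1·sin θ → (-15.2372, -2.7211, 352.9000°)

(-15.2372, -2.7211, 352.9000°)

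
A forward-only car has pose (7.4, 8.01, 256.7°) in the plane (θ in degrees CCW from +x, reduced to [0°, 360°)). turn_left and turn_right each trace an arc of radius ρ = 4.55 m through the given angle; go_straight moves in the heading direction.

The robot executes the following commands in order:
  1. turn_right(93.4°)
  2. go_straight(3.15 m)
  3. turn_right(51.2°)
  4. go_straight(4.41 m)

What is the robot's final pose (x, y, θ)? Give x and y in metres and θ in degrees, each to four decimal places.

(-5.9200, 12.3361, 112.1000°)

set_pose: (x, y, θ) = (7.4000, 8.0100, 256.7000°), ρ = 4.55
turn_right(93.4°): centre at ρ to the right, rotate −93.4° → (1.6645, 4.6986, 163.3000°)
go_straight(3.15): x += 3.15·cos θ, y += 3.15·sin θ → (-1.3526, 5.6038, 163.3000°)
turn_right(51.2°): centre at ρ to the right, rotate −51.2° → (-4.2608, 8.2501, 112.1000°)
go_straight(4.41): x += 4.41·cos θ, y += 4.41·sin θ → (-5.9200, 12.3361, 112.1000°)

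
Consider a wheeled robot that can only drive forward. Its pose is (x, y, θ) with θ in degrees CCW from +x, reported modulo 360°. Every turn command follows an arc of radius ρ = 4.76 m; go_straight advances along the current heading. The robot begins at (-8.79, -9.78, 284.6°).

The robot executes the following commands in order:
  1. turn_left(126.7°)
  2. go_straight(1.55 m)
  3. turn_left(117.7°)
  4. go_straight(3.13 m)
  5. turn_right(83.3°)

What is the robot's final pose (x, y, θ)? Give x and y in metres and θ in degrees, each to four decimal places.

(-9.2172, 2.9287, 85.7000°)

set_pose: (x, y, θ) = (-8.7900, -9.7800, 284.6000°), ρ = 4.76
turn_left(126.7°): centre at ρ to the left, rotate +126.7° → (-0.4689, -11.5563, 411.3000° ≡ 51.3000°)
go_straight(1.55): x += 1.55·cos θ, y += 1.55·sin θ → (0.5003, -10.3466, 51.3000°)
turn_left(117.7°): centre at ρ to the left, rotate +117.7° → (-2.3063, -2.6979, 169.0000°)
go_straight(3.13): x += 3.13·cos θ, y += 3.13·sin θ → (-5.3788, -2.1007, 169.0000°)
turn_right(83.3°): centre at ρ to the right, rotate −83.3° → (-9.2172, 2.9287, 85.7000°)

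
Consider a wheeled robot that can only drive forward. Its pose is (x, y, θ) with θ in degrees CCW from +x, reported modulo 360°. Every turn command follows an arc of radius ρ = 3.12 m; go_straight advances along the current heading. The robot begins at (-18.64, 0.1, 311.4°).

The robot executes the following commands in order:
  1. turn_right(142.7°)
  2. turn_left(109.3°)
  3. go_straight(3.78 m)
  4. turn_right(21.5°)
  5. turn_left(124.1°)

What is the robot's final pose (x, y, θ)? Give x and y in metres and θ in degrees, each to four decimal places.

set_pose: (x, y, θ) = (-18.6400, 0.1000, 311.4000°), ρ = 3.12
turn_right(142.7°): centre at ρ to the right, rotate −142.7° → (-21.5917, -5.0228, 168.7000°)
turn_left(109.3°): centre at ρ to the left, rotate +109.3° → (-25.2927, -8.5165, 278.0000°)
go_straight(3.78): x += 3.78·cos θ, y += 3.78·sin θ → (-24.7666, -12.2598, 278.0000°)
turn_right(21.5°): centre at ρ to the right, rotate −21.5° → (-24.8225, -13.4223, 256.5000°)
turn_left(124.1°): centre at ρ to the left, rotate +124.1° → (-20.6909, -17.0712, 380.6000° ≡ 20.6000°)

(-20.6909, -17.0712, 20.6000°)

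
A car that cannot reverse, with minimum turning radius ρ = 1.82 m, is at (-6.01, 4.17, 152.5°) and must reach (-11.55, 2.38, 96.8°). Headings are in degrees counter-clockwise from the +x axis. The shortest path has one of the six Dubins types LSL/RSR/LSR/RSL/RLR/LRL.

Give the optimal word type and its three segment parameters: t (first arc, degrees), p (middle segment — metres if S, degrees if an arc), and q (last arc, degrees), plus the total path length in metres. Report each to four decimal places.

Let ψ = atan2(Δy, Δx) = atan2(-1.79, -5.54) = -162.0941° be the start→goal bearing.
Normalize: d = |goal − start| / ρ = 5.822001/1.82 = 3.198902, α = (θ_start − ψ) mod 360° = 314.5941° = 5.490703 rad, β = (θ_goal − ψ) mod 360° = 258.8941° = 4.518555 rad.
Common terms: sin α = -0.712098, cos α = 0.702080, sin β = -0.981273, cos β = -0.192623, cos(α−β) = 0.563526, d² = 10.232973. Work in radians in the unit-radius frame; every candidate has L = ρ·(t + p + q).
LSL: p² = 2 + d² − 2cos(α−β) + 2d(sin α − sin β) = 12.828048; p = √p² = 3.581626; φ = atan2(cos β − cos α, d + sin α − sin β) = -0.252477 rad; t = (φ − α) mod 2π = 0.540005 rad, q = (β − φ) mod 2π = 4.771032 rad → L = 1.82·(0.540005 + 3.581626 + 4.771032) = 1.82·8.892663 = 16.184647 m
RSR: p² = 2 + d² − 2cos(α−β) + 2d(sin β − sin α) = 9.383794; p = √p² = 3.063298; φ = atan2(cos α − cos β, d − sin α + sin β) = 0.296392 rad; t = (α − φ) mod 2π = 5.194311 rad, q = (φ − β) mod 2π = 2.061023 rad → L = 1.82·(5.194311 + 3.063298 + 2.061023) = 1.82·10.318632 = 18.779910 m
LSR: p² = d² − 2 + 2cos(α−β) + 2d(sin α + sin β) = -1.473831 < 0 → infeasible
RSL: p² = d² − 2 + 2cos(α−β) − 2d(sin α + sin β) = 20.193881; p = √p² = 4.493760; φ = atan2(cos α + cos β, d − sin α − sin β) − atan2(2, p) = -0.314978 rad; t = (α − φ) mod 2π = 5.805682 rad, q = (β − φ) mod 2π = 4.833533 rad → L = 1.82·(5.805682 + 4.493760 + 4.833533) = 1.82·15.132975 = 27.542014 m
RLR: c = (6 − d² + 2cos(α−β) + 2d(sin α − sin β))/8 = -0.172974; p = 2π − arccos c = 4.538540 rad; φ = atan2(cos α − cos β, d − sin α + sin β) = 0.296392 rad; t = (α − φ + p/2) mod 2π = 1.180396 rad, q = (α − β − t + p) mod 2π = 4.330293 rad → L = 1.82·(1.180396 + 4.538540 + 4.330293) = 1.82·10.049229 = 18.289597 m
LRL: c = (6 − d² + 2cos(α−β) − 2d(sin α − sin β))/8 = -0.603506; p = 2π − arccos c = 4.064498 rad; φ = atan2(cos β − cos α, d + sin α − sin β) = -0.252477 rad; t = (φ − α + p/2) mod 2π = 2.572254 rad, q = (β − α − t + p) mod 2π = 0.520096 rad → L = 1.82·(2.572254 + 4.064498 + 0.520096) = 1.82·7.156848 = 13.025463 m
Shortest: LRL with L = 13.025463 m ≈ 13.0255 m
Convert LRL to answer units (arcs ×180/π): t = 2.572254·180/π = 147.3793°, p = 4.064498·180/π = 232.8786°, q = 0.520096·180/π = 29.7993°, L = 13.0255 m.

LRL: t = 147.3793°, p = 232.8786°, q = 29.7993°, L = 13.0255 m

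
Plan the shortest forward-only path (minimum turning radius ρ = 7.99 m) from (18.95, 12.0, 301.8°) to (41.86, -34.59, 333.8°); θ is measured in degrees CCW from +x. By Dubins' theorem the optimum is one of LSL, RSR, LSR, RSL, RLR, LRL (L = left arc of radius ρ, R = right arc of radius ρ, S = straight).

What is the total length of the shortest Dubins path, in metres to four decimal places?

Let ψ = atan2(Δy, Δx) = atan2(-46.59, 22.91) = -63.8150° be the start→goal bearing.
Normalize: d = |goal − start| / ρ = 51.918168/7.99 = 6.497893, α = (θ_start − ψ) mod 360° = 5.6150° = 0.098000 rad, β = (θ_goal − ψ) mod 360° = 37.6150° = 0.656505 rad.
Common terms: sin α = 0.097843, cos α = 0.995202, sin β = 0.610352, cos β = 0.792130, cos(α−β) = 0.848048, d² = 42.222619. Work in radians in the unit-radius frame; every candidate has L = ρ·(t + p + q).
LSL: p² = 2 + d² − 2cos(α−β) + 2d(sin α − sin β) = 35.866062; p = √p² = 5.988828; φ = atan2(cos β − cos α, d + sin α − sin β) = -0.033915 rad; t = (φ − α) mod 2π = 6.151271 rad, q = (β − φ) mod 2π = 0.690420 rad → L = 7.99·(6.151271 + 5.988828 + 0.690420) = 7.99·12.830519 = 102.515845 m
RSR: p² = 2 + d² − 2cos(α−β) + 2d(sin β − sin α) = 49.186983; p = √p² = 7.013343; φ = atan2(cos α − cos β, d − sin α + sin β) = 0.028959 rad; t = (α − φ) mod 2π = 0.069041 rad, q = (φ − β) mod 2π = 5.655639 rad → L = 7.99·(0.069041 + 7.013343 + 5.655639) = 7.99·12.738023 = 101.776805 m
LSR: p² = d² − 2 + 2cos(α−β) + 2d(sin α + sin β) = 51.122269; p = √p² = 7.149984; φ = atan2(−cos α − cos β, d + sin α + sin β) − atan2(−2, p) = 0.029625 rad; t = (φ − α) mod 2π = 6.214811 rad, q = (φ − β) mod 2π = 5.656306 rad → L = 7.99·(6.214811 + 7.149984 + 5.656306) = 7.99·19.021100 = 151.978592 m
RSL: p² = d² − 2 + 2cos(α−β) − 2d(sin α + sin β) = 32.715161; p = √p² = 5.719717; φ = atan2(cos α + cos β, d − sin α − sin β) − atan2(2, p) = -0.036951 rad; t = (α − φ) mod 2π = 0.134951 rad, q = (β − φ) mod 2π = 0.693456 rad → L = 7.99·(0.134951 + 5.719717 + 0.693456) = 7.99·6.548124 = 52.319514 m
RLR: c = (6 − d² + 2cos(α−β) + 2d(sin α − sin β))/8 = -5.148373, |c| > 1 → infeasible
LRL: c = (6 − d² + 2cos(α−β) − 2d(sin α − sin β))/8 = -3.483258, |c| > 1 → infeasible
Shortest: RSL with L = 52.319514 m ≈ 52.3195 m

52.3195 m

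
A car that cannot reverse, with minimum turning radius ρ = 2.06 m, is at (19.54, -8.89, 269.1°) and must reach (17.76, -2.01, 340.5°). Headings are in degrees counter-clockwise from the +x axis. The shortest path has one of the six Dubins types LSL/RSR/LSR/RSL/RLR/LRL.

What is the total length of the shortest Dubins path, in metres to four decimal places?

15.2990 m

Let ψ = atan2(Δy, Δx) = atan2(6.88, -1.78) = 104.5055° be the start→goal bearing.
Normalize: d = |goal − start| / ρ = 7.106532/2.06 = 3.449773, α = (θ_start − ψ) mod 360° = 164.5945° = 2.872715 rad, β = (θ_goal − ψ) mod 360° = 235.9945° = 4.118880 rad.
Common terms: sin α = 0.265650, cos α = -0.964070, sin β = -0.828983, cos β = -0.559273, cos(α−β) = 0.318959, d² = 11.900933. Work in radians in the unit-radius frame; every candidate has L = ρ·(t + p + q).
LSL: p² = 2 + d² − 2cos(α−β) + 2d(sin α − sin β) = 20.815484; p = √p² = 4.562399; φ = atan2(cos β − cos α, d + sin α − sin β) = 0.088841 rad; t = (φ − α) mod 2π = 3.499312 rad, q = (β − φ) mod 2π = 4.030039 rad → L = 2.06·(3.499312 + 4.562399 + 4.030039) = 2.06·12.091749 = 24.909004 m
RSR: p² = 2 + d² − 2cos(α−β) + 2d(sin β − sin α) = 5.710545; p = √p² = 2.389675; φ = atan2(cos α − cos β, d − sin α + sin β) = -0.170215 rad; t = (α − φ) mod 2π = 3.042930 rad, q = (φ − β) mod 2π = 1.994090 rad → L = 2.06·(3.042930 + 2.389675 + 1.994090) = 2.06·7.426695 = 15.298991 m
LSR: p² = d² − 2 + 2cos(α−β) + 2d(sin α + sin β) = 6.652104; p = √p² = 2.579167; φ = atan2(−cos α − cos β, d + sin α + sin β) − atan2(−2, p) = 1.145195 rad; t = (φ − α) mod 2π = 4.555665 rad, q = (φ − β) mod 2π = 3.309500 rad → L = 2.06·(4.555665 + 2.579167 + 3.309500) = 2.06·10.444332 = 21.515323 m
RSL: p² = d² − 2 + 2cos(α−β) − 2d(sin α + sin β) = 14.425600; p = √p² = 3.798105; φ = atan2(cos α + cos β, d − sin α − sin β) − atan2(2, p) = -0.847474 rad; t = (α − φ) mod 2π = 3.720189 rad, q = (β − φ) mod 2π = 4.966354 rad → L = 2.06·(3.720189 + 3.798105 + 4.966354) = 2.06·12.484648 = 25.718375 m
RLR: c = (6 − d² + 2cos(α−β) + 2d(sin α − sin β))/8 = 0.286182; p = 2π − arccos c = 5.002629 rad; φ = atan2(cos α − cos β, d − sin α + sin β) = -0.170215 rad; t = (α − φ + p/2) mod 2π = 5.544244 rad, q = (α − β − t + p) mod 2π = 4.495405 rad → L = 2.06·(5.544244 + 5.002629 + 4.495405) = 2.06·15.042278 = 30.987092 m
LRL: c = (6 − d² + 2cos(α−β) − 2d(sin α − sin β))/8 = -1.601936, |c| > 1 → infeasible
Shortest: RSR with L = 15.298991 m ≈ 15.2990 m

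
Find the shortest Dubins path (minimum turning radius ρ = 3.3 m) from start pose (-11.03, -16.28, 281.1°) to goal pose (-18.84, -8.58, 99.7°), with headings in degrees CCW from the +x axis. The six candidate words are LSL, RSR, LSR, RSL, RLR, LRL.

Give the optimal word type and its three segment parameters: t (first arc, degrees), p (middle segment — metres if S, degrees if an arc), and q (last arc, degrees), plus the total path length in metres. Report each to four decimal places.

RSL: t = 182.6728°, p = 8.8420 m, q = 1.2728°, L = 19.4365 m

Let ψ = atan2(Δy, Δx) = atan2(7.70, -7.81) = 135.4063° be the start→goal bearing.
Normalize: d = |goal − start| / ρ = 10.967502/3.3 = 3.323485, α = (θ_start − ψ) mod 360° = 145.6937° = 2.542834 rad, β = (θ_goal − ψ) mod 360° = 324.2937° = 5.659992 rad.
Common terms: sin α = 0.563618, cos α = -0.826036, sin β = -0.583631, cos β = 0.812019, cos(α−β) = -0.999701, d² = 11.045556. Work in radians in the unit-radius frame; every candidate has L = ρ·(t + p + q).
LSL: p² = 2 + d² − 2cos(α−β) + 2d(sin α − sin β) = 22.670687; p = √p² = 4.761375; φ = atan2(cos β − cos α, d + sin α − sin β) = 0.351205 rad; t = (φ − α) mod 2π = 4.091557 rad, q = (β − φ) mod 2π = 5.308787 rad → L = 3.3·(4.091557 + 4.761375 + 5.308787) = 3.3·14.161718 = 46.733669 m
RSR: p² = 2 + d² − 2cos(α−β) + 2d(sin β − sin α) = 7.419230; p = √p² = 2.723826; φ = atan2(cos α − cos β, d − sin α + sin β) = -0.645227 rad; t = (α − φ) mod 2π = 3.188061 rad, q = (φ − β) mod 2π = 6.261151 rad → L = 3.3·(3.188061 + 2.723826 + 6.261151) = 3.3·12.173039 = 40.171028 m
LSR: p² = d² − 2 + 2cos(α−β) + 2d(sin α + sin β) = 6.913123; p = √p² = 2.629282; φ = atan2(−cos α − cos β, d + sin α + sin β) − atan2(−2, p) = 0.654534 rad; t = (φ − α) mod 2π = 4.394886 rad, q = (φ − β) mod 2π = 1.277728 rad → L = 3.3·(4.394886 + 2.629282 + 1.277728) = 3.3·8.301895 = 27.396254 m
RSL: p² = d² − 2 + 2cos(α−β) − 2d(sin α + sin β) = 7.179182; p = √p² = 2.679400; φ = atan2(cos α + cos β, d − sin α − sin β) − atan2(2, p) = -0.645408 rad; t = (α − φ) mod 2π = 3.188242 rad, q = (β − φ) mod 2π = 0.022215 rad → L = 3.3·(3.188242 + 2.679400 + 0.022215) = 3.3·5.889857 = 19.436529 m
RLR: c = (6 − d² + 2cos(α−β) + 2d(sin α − sin β))/8 = 0.072596; p = 2π − arccos c = 4.785049 rad; φ = atan2(cos α − cos β, d − sin α + sin β) = -0.645227 rad; t = (α − φ + p/2) mod 2π = 5.580586 rad, q = (α − β − t + p) mod 2π = 2.370491 rad → L = 3.3·(5.580586 + 4.785049 + 2.370491) = 3.3·12.736126 = 42.029215 m
LRL: c = (6 − d² + 2cos(α−β) − 2d(sin α − sin β))/8 = -1.833836, |c| > 1 → infeasible
Shortest: RSL with L = 19.436529 m ≈ 19.4365 m
Convert RSL to answer units (arcs ×180/π): t = 3.188242·180/π = 182.6728°, p = ρ·p = 3.3·2.679400 = 8.8420 m, q = 0.022215·180/π = 1.2728°, L = 19.4365 m.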